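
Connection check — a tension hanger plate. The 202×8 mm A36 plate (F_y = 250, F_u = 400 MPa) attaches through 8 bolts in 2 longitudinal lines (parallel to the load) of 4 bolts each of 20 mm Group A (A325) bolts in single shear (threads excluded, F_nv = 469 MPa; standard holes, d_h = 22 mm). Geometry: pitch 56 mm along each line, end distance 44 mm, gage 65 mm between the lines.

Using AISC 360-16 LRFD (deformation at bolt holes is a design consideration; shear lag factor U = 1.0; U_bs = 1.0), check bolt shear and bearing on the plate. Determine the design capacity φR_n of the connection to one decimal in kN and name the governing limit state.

Bolt shear: A_b = π(20)²/4 = 314.16 mm². φR_n = 0.75 × 469 × 314.16 × 8 × 1 = 884.0 kN.
Bearing (8 mm plate, F_u = 400 MPa): end bolts L_c = 44 − 22/2 = 33, R_n = min(1.2×33×8×400, 2.4×20×8×400) = 126.72 kN/bolt; interior L_c = 56 − 22 = 34, R_n = 130.56 kN/bolt. φR_n = 0.75 × (2×126.72 + 6×130.56) = 777.6 kN.
Governing: min(884.0, 777.6) = 777.6 kN → bearing.

777.6 kN (bearing governs)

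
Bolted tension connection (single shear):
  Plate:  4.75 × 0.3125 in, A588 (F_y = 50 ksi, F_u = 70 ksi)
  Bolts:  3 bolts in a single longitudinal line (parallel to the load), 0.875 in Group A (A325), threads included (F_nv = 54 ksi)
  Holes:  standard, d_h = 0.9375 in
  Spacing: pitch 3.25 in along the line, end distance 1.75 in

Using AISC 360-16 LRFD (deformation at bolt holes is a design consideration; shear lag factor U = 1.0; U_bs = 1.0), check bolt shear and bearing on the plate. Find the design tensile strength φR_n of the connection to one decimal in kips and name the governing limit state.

73.1 kips (bolt shear governs)

Bolt shear: A_b = π(0.875)²/4 = 0.60132 in². φR_n = 0.75 × 54 × 0.60132 × 3 × 1 = 73.1 kips.
Bearing (0.3125 in plate, F_u = 70 ksi): end bolts L_c = 1.75 − 0.9375/2 = 1.28125, R_n = min(1.2×1.28125×0.3125×70, 2.4×0.875×0.3125×70) = 33.633 kips/bolt; interior L_c = 3.25 − 0.9375 = 2.3125, R_n = 45.938 kips/bolt. φR_n = 0.75 × (1×33.633 + 2×45.938) = 94.1 kips.
Governing: min(73.1, 94.1) = 73.1 kips → bolt shear.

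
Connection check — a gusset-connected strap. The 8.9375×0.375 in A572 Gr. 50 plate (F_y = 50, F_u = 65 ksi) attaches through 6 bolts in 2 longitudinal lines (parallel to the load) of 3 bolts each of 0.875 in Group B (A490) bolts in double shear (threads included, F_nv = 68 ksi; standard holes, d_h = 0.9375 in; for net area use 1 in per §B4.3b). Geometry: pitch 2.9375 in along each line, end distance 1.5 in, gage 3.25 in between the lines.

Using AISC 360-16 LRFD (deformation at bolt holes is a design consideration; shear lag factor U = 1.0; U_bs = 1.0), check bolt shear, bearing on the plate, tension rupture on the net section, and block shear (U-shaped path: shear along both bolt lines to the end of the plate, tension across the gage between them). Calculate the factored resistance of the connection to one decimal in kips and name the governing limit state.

Bolt shear: A_b = π(0.875)²/4 = 0.60132 in². φR_n = 0.75 × 68 × 0.60132 × 6 × 2 = 368.0 kips.
Bearing (0.375 in plate, F_u = 65 ksi): end bolts L_c = 1.5 − 0.9375/2 = 1.03125, R_n = min(1.2×1.03125×0.375×65, 2.4×0.875×0.375×65) = 30.164 kips/bolt; interior L_c = 2.9375 − 0.9375 = 2, R_n = 51.188 kips/bolt. φR_n = 0.75 × (2×30.164 + 4×51.188) = 198.8 kips.
Tension rupture (net): A_n = (8.9375 − 2×1)×0.375 = 2.6016 in² (U = 1.0, A_e = A_n). φR_n = 0.75 × 65 × 2.6016 = 126.8 kips.
Block shear: shear path 2×[1.5+2×2.9375] = 2×7.375 in, A_gv = 5.5313, A_nv = 2×(7.375 − 2.5×1)×0.375 = 3.6563 in²; tension across gage: (3.25 − 1×1)×0.375 = 0.84375 in². R_n = min(0.6×65×3.6563, 0.6×50×5.5313) + 1.0×65×0.84375 = min(142.6, 165.94) + 54.844 = 197.44 kips. φR_n = 0.75 × 197.44 = 148.1 kips.
Governing: min(368.0, 198.8, 126.8, 148.1) = 126.8 kips → net-section rupture.

126.8 kips (net-section rupture governs)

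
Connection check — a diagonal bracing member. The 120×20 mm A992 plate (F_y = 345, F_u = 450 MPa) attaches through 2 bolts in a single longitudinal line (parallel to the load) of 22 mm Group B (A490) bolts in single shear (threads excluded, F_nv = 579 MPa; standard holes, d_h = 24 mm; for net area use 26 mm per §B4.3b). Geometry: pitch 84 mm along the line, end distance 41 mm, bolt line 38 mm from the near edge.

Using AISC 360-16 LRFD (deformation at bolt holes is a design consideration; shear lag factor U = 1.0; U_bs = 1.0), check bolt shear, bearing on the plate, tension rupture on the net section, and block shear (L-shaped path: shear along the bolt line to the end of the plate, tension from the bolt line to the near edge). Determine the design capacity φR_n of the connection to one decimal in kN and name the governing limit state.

330.1 kN (bolt shear governs)

Bolt shear: A_b = π(22)²/4 = 380.13 mm². φR_n = 0.75 × 579 × 380.13 × 2 × 1 = 330.1 kN.
Bearing (20 mm plate, F_u = 450 MPa): end bolts L_c = 41 − 24/2 = 29, R_n = min(1.2×29×20×450, 2.4×22×20×450) = 313.2 kN/bolt; interior L_c = 84 − 24 = 60, R_n = 475.2 kN/bolt. φR_n = 0.75 × (1×313.2 + 1×475.2) = 591.3 kN.
Tension rupture (net): A_n = (120 − 1×26)×20 = 1880 mm² (U = 1.0, A_e = A_n). φR_n = 0.75 × 450 × 1880 = 634.5 kN.
Block shear: shear path 1×[41+1×84] = 1×125 mm, A_gv = 2500, A_nv = 1×(125 − 1.5×26)×20 = 1720 mm²; tension to near edge: (38 − 0.5×26)×20 = 500 mm². R_n = min(0.6×450×1720, 0.6×345×2500) + 1.0×450×500 = min(464.4, 517.5) + 225 = 689.4 kN. φR_n = 0.75 × 689.4 = 517.1 kN.
Governing: min(330.1, 591.3, 634.5, 517.1) = 330.1 kN → bolt shear.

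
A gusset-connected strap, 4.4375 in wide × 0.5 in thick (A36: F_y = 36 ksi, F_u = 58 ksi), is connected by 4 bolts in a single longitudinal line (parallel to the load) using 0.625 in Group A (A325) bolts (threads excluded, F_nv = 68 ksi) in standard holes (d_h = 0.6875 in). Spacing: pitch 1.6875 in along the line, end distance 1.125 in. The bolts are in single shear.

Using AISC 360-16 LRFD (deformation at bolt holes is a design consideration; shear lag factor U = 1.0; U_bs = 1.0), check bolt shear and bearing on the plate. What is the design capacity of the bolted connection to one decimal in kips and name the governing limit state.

Bolt shear: A_b = π(0.625)²/4 = 0.3068 in². φR_n = 0.75 × 68 × 0.3068 × 4 × 1 = 62.6 kips.
Bearing (0.5 in plate, F_u = 58 ksi): end bolts L_c = 1.125 − 0.6875/2 = 0.78125, R_n = min(1.2×0.78125×0.5×58, 2.4×0.625×0.5×58) = 27.188 kips/bolt; interior L_c = 1.6875 − 0.6875 = 1, R_n = 34.8 kips/bolt. φR_n = 0.75 × (1×27.188 + 3×34.8) = 98.7 kips.
Governing: min(62.6, 98.7) = 62.6 kips → bolt shear.

62.6 kips (bolt shear governs)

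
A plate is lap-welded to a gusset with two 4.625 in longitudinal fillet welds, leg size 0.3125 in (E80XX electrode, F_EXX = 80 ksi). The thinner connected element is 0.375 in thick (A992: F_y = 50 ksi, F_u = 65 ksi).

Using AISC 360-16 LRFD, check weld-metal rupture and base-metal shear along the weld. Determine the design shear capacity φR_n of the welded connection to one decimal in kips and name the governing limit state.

Weld metal: throat = 0.707×0.3125 = 0.22094 in, L = 2×4.625 = 9.25 in. φR_n = 0.75 × 0.6 × 80 × 0.22094 × 9.25 = 73.6 kips.
Base metal shear (0.375 in plate): yield φR_n = 1.0×0.6×50×0.375×9.25 = 104.1 kips; rupture φR_n = 0.75×0.6×65×0.375×9.25 = 101.5 kips; take 101.5 kips (rupture).
Governing: min(73.6, 101.5) = 73.6 kips → weld metal.

73.6 kips (weld metal governs)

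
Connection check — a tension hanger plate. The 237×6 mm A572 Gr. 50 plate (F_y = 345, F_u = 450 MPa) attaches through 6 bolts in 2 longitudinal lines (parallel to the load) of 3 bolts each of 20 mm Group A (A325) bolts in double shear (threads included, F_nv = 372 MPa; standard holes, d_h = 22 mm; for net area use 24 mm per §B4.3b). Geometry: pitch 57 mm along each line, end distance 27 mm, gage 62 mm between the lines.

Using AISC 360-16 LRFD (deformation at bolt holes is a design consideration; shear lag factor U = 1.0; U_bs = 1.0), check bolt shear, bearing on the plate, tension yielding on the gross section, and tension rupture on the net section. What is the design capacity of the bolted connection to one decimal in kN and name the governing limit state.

Bolt shear: A_b = π(20)²/4 = 314.16 mm². φR_n = 0.75 × 372 × 314.16 × 6 × 2 = 1051.8 kN.
Bearing (6 mm plate, F_u = 450 MPa): end bolts L_c = 27 − 22/2 = 16, R_n = min(1.2×16×6×450, 2.4×20×6×450) = 51.84 kN/bolt; interior L_c = 57 − 22 = 35, R_n = 113.4 kN/bolt. φR_n = 0.75 × (2×51.84 + 4×113.4) = 418.0 kN.
Tension yield (gross): A_g = 237×6 = 1422 mm². φR_n = 0.90 × 345 × 1422 = 441.5 kN.
Tension rupture (net): A_n = (237 − 2×24)×6 = 1134 mm² (U = 1.0, A_e = A_n). φR_n = 0.75 × 450 × 1134 = 382.7 kN.
Governing: min(1051.8, 418.0, 441.5, 382.7) = 382.7 kN → net-section rupture.

382.7 kN (net-section rupture governs)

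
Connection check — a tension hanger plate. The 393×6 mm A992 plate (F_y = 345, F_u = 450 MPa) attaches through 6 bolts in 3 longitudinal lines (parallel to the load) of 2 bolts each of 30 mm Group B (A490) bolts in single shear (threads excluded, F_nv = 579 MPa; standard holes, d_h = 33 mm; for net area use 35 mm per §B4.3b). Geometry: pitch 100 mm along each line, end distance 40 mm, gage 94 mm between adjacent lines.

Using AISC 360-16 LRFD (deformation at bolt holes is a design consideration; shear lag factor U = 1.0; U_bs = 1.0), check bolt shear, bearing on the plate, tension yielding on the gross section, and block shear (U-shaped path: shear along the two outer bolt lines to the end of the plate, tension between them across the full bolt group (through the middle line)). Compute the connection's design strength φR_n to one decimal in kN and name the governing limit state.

451.6 kN (block shear governs)

Bolt shear: A_b = π(30)²/4 = 706.86 mm². φR_n = 0.75 × 579 × 706.86 × 6 × 1 = 1841.7 kN.
Bearing (6 mm plate, F_u = 450 MPa): end bolts L_c = 40 − 33/2 = 23.5, R_n = min(1.2×23.5×6×450, 2.4×30×6×450) = 76.14 kN/bolt; interior L_c = 100 − 33 = 67, R_n = 194.4 kN/bolt. φR_n = 0.75 × (3×76.14 + 3×194.4) = 608.7 kN.
Tension yield (gross): A_g = 393×6 = 2358 mm². φR_n = 0.90 × 345 × 2358 = 732.2 kN.
Block shear: shear path 2×[40+1×100] = 2×140 mm, A_gv = 1680, A_nv = 2×(140 − 1.5×35)×6 = 1050 mm²; tension across gage: (188 − 2×35)×6 = 708 mm². R_n = min(0.6×450×1050, 0.6×345×1680) + 1.0×450×708 = min(283.5, 347.76) + 318.6 = 602.1 kN. φR_n = 0.75 × 602.1 = 451.6 kN.
Governing: min(1841.7, 608.7, 732.2, 451.6) = 451.6 kN → block shear.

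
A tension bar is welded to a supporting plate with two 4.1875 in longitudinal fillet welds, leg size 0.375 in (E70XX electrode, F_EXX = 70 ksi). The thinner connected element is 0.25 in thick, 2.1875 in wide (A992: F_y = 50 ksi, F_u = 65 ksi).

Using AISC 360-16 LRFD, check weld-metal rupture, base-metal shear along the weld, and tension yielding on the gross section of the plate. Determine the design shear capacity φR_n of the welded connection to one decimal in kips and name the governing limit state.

24.6 kips (gross-section yield governs)

Weld metal: throat = 0.707×0.375 = 0.26513 in, L = 2×4.1875 = 8.375 in. φR_n = 0.75 × 0.6 × 70 × 0.26513 × 8.375 = 69.9 kips.
Base metal shear (0.25 in plate): yield φR_n = 1.0×0.6×50×0.25×8.375 = 62.8 kips; rupture φR_n = 0.75×0.6×65×0.25×8.375 = 61.2 kips; take 61.2 kips (rupture).
Tension yield (gross): A_g = 2.1875×0.25 = 0.54688 in². φR_n = 0.90 × 50 × 0.54688 = 24.6 kips.
Governing: min(69.9, 61.2, 24.6) = 24.6 kips → gross-section yield.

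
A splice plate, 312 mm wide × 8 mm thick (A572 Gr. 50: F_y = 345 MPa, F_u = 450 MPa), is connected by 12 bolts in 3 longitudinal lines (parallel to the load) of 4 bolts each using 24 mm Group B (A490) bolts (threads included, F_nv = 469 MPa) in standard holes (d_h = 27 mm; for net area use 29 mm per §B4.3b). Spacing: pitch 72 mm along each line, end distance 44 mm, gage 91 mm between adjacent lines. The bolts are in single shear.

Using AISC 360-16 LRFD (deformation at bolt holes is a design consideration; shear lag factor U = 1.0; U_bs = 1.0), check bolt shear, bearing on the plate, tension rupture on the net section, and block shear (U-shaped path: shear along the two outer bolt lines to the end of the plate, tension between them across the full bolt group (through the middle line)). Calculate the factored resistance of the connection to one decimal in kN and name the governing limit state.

607.5 kN (net-section rupture governs)

Bolt shear: A_b = π(24)²/4 = 452.39 mm². φR_n = 0.75 × 469 × 452.39 × 12 × 1 = 1909.5 kN.
Bearing (8 mm plate, F_u = 450 MPa): end bolts L_c = 44 − 27/2 = 30.5, R_n = min(1.2×30.5×8×450, 2.4×24×8×450) = 131.76 kN/bolt; interior L_c = 72 − 27 = 45, R_n = 194.4 kN/bolt. φR_n = 0.75 × (3×131.76 + 9×194.4) = 1608.7 kN.
Tension rupture (net): A_n = (312 − 3×29)×8 = 1800 mm² (U = 1.0, A_e = A_n). φR_n = 0.75 × 450 × 1800 = 607.5 kN.
Block shear: shear path 2×[44+3×72] = 2×260 mm, A_gv = 4160, A_nv = 2×(260 − 3.5×29)×8 = 2536 mm²; tension across gage: (182 − 2×29)×8 = 992 mm². R_n = min(0.6×450×2536, 0.6×345×4160) + 1.0×450×992 = min(684.72, 861.12) + 446.4 = 1131.1 kN. φR_n = 0.75 × 1131.1 = 848.3 kN.
Governing: min(1909.5, 1608.7, 607.5, 848.3) = 607.5 kN → net-section rupture.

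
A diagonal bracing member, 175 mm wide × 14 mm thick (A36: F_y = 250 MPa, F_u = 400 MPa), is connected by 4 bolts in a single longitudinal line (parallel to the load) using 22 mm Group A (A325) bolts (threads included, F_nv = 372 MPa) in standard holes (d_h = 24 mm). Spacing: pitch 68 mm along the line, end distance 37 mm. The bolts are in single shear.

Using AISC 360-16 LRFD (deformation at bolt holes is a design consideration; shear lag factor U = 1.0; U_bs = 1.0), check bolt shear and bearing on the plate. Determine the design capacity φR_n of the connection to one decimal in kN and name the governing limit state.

Bolt shear: A_b = π(22)²/4 = 380.13 mm². φR_n = 0.75 × 372 × 380.13 × 4 × 1 = 424.2 kN.
Bearing (14 mm plate, F_u = 400 MPa): end bolts L_c = 37 − 24/2 = 25, R_n = min(1.2×25×14×400, 2.4×22×14×400) = 168 kN/bolt; interior L_c = 68 − 24 = 44, R_n = 295.68 kN/bolt. φR_n = 0.75 × (1×168 + 3×295.68) = 791.3 kN.
Governing: min(424.2, 791.3) = 424.2 kN → bolt shear.

424.2 kN (bolt shear governs)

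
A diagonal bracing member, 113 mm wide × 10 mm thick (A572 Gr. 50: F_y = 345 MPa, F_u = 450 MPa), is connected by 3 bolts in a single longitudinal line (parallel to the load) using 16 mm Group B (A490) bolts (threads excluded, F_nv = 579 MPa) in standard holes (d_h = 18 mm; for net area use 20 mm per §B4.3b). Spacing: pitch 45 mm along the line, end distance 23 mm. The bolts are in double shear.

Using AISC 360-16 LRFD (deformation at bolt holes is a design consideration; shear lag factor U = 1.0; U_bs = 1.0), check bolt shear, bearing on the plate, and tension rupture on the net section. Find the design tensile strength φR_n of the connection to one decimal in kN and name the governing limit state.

Bolt shear: A_b = π(16)²/4 = 201.06 mm². φR_n = 0.75 × 579 × 201.06 × 3 × 2 = 523.9 kN.
Bearing (10 mm plate, F_u = 450 MPa): end bolts L_c = 23 − 18/2 = 14, R_n = min(1.2×14×10×450, 2.4×16×10×450) = 75.6 kN/bolt; interior L_c = 45 − 18 = 27, R_n = 145.8 kN/bolt. φR_n = 0.75 × (1×75.6 + 2×145.8) = 275.4 kN.
Tension rupture (net): A_n = (113 − 1×20)×10 = 930 mm² (U = 1.0, A_e = A_n). φR_n = 0.75 × 450 × 930 = 313.9 kN.
Governing: min(523.9, 275.4, 313.9) = 275.4 kN → bearing.

275.4 kN (bearing governs)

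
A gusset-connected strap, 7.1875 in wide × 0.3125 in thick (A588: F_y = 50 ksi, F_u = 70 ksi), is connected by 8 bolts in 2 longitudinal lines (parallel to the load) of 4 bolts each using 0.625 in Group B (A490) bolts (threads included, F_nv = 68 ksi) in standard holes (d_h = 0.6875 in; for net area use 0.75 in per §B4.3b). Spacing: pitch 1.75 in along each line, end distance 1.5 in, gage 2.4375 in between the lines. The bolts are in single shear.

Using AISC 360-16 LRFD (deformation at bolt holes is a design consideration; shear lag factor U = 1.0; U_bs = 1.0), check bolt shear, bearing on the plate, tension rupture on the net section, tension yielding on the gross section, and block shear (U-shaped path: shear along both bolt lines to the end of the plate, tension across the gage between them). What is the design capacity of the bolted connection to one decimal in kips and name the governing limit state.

Bolt shear: A_b = π(0.625)²/4 = 0.3068 in². φR_n = 0.75 × 68 × 0.3068 × 8 × 1 = 125.2 kips.
Bearing (0.3125 in plate, F_u = 70 ksi): end bolts L_c = 1.5 − 0.6875/2 = 1.15625, R_n = min(1.2×1.15625×0.3125×70, 2.4×0.625×0.3125×70) = 30.352 kips/bolt; interior L_c = 1.75 − 0.6875 = 1.0625, R_n = 27.891 kips/bolt. φR_n = 0.75 × (2×30.352 + 6×27.891) = 171.0 kips.
Tension rupture (net): A_n = (7.1875 − 2×0.75)×0.3125 = 1.7773 in² (U = 1.0, A_e = A_n). φR_n = 0.75 × 70 × 1.7773 = 93.3 kips.
Tension yield (gross): A_g = 7.1875×0.3125 = 2.2461 in². φR_n = 0.90 × 50 × 2.2461 = 101.1 kips.
Block shear: shear path 2×[1.5+3×1.75] = 2×6.75 in, A_gv = 4.2188, A_nv = 2×(6.75 − 3.5×0.75)×0.3125 = 2.5781 in²; tension across gage: (2.4375 − 1×0.75)×0.3125 = 0.52734 in². R_n = min(0.6×70×2.5781, 0.6×50×4.2188) + 1.0×70×0.52734 = min(108.28, 126.56) + 36.914 = 145.19 kips. φR_n = 0.75 × 145.19 = 108.9 kips.
Governing: min(125.2, 171.0, 93.3, 101.1, 108.9) = 93.3 kips → net-section rupture.

93.3 kips (net-section rupture governs)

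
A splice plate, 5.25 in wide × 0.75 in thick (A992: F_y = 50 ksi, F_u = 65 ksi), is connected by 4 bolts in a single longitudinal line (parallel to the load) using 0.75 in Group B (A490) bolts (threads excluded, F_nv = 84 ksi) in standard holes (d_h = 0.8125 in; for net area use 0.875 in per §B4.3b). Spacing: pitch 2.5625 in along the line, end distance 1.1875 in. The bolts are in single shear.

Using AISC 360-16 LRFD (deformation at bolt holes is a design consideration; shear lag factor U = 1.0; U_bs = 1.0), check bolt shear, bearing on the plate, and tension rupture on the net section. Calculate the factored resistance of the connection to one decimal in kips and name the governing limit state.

111.3 kips (bolt shear governs)

Bolt shear: A_b = π(0.75)²/4 = 0.44179 in². φR_n = 0.75 × 84 × 0.44179 × 4 × 1 = 111.3 kips.
Bearing (0.75 in plate, F_u = 65 ksi): end bolts L_c = 1.1875 − 0.8125/2 = 0.78125, R_n = min(1.2×0.78125×0.75×65, 2.4×0.75×0.75×65) = 45.703 kips/bolt; interior L_c = 2.5625 − 0.8125 = 1.75, R_n = 87.75 kips/bolt. φR_n = 0.75 × (1×45.703 + 3×87.75) = 231.7 kips.
Tension rupture (net): A_n = (5.25 − 1×0.875)×0.75 = 3.2813 in² (U = 1.0, A_e = A_n). φR_n = 0.75 × 65 × 3.2813 = 160.0 kips.
Governing: min(111.3, 231.7, 160.0) = 111.3 kips → bolt shear.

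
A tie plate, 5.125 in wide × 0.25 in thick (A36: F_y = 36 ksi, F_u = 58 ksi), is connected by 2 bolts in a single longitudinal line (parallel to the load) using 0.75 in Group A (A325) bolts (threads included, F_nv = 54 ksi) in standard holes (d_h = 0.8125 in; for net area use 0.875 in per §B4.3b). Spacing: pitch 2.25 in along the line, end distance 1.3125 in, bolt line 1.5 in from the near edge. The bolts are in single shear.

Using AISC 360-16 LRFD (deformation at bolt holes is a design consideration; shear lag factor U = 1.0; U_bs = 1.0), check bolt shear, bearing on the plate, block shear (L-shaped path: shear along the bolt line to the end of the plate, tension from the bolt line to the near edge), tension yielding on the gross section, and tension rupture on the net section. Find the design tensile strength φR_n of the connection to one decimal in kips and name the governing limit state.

26.0 kips (block shear governs)

Bolt shear: A_b = π(0.75)²/4 = 0.44179 in². φR_n = 0.75 × 54 × 0.44179 × 2 × 1 = 35.8 kips.
Bearing (0.25 in plate, F_u = 58 ksi): end bolts L_c = 1.3125 − 0.8125/2 = 0.90625, R_n = min(1.2×0.90625×0.25×58, 2.4×0.75×0.25×58) = 15.769 kips/bolt; interior L_c = 2.25 − 0.8125 = 1.4375, R_n = 25.013 kips/bolt. φR_n = 0.75 × (1×15.769 + 1×25.013) = 30.6 kips.
Block shear: shear path 1×[1.3125+1×2.25] = 1×3.5625 in, A_gv = 0.89063, A_nv = 1×(3.5625 − 1.5×0.875)×0.25 = 0.5625 in²; tension to near edge: (1.5 − 0.5×0.875)×0.25 = 0.26563 in². R_n = min(0.6×58×0.5625, 0.6×36×0.89063) + 1.0×58×0.26563 = min(19.575, 19.238) + 15.407 = 34.645 kips. φR_n = 0.75 × 34.645 = 26.0 kips.
Tension yield (gross): A_g = 5.125×0.25 = 1.2813 in². φR_n = 0.90 × 36 × 1.2813 = 41.5 kips.
Tension rupture (net): A_n = (5.125 − 1×0.875)×0.25 = 1.0625 in² (U = 1.0, A_e = A_n). φR_n = 0.75 × 58 × 1.0625 = 46.2 kips.
Governing: min(35.8, 30.6, 26.0, 41.5, 46.2) = 26.0 kips → block shear.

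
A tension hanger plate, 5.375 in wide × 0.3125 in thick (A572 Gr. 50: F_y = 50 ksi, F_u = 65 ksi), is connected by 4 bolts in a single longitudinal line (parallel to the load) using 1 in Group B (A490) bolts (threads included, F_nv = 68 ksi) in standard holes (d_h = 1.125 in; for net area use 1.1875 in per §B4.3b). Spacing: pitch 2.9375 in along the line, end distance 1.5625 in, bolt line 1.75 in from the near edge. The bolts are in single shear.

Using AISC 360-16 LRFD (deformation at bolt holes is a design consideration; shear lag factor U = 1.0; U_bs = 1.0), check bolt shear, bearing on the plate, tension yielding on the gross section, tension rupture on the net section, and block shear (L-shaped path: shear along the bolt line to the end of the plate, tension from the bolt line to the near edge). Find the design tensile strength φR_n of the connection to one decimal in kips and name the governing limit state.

63.8 kips (net-section rupture governs)

Bolt shear: A_b = π(1)²/4 = 0.7854 in². φR_n = 0.75 × 68 × 0.7854 × 4 × 1 = 160.2 kips.
Bearing (0.3125 in plate, F_u = 65 ksi): end bolts L_c = 1.5625 − 1.125/2 = 1, R_n = min(1.2×1×0.3125×65, 2.4×1×0.3125×65) = 24.375 kips/bolt; interior L_c = 2.9375 − 1.125 = 1.8125, R_n = 44.18 kips/bolt. φR_n = 0.75 × (1×24.375 + 3×44.18) = 117.7 kips.
Tension yield (gross): A_g = 5.375×0.3125 = 1.6797 in². φR_n = 0.90 × 50 × 1.6797 = 75.6 kips.
Tension rupture (net): A_n = (5.375 − 1×1.1875)×0.3125 = 1.3086 in² (U = 1.0, A_e = A_n). φR_n = 0.75 × 65 × 1.3086 = 63.8 kips.
Block shear: shear path 1×[1.5625+3×2.9375] = 1×10.375 in, A_gv = 3.2422, A_nv = 1×(10.375 − 3.5×1.1875)×0.3125 = 1.9434 in²; tension to near edge: (1.75 − 0.5×1.1875)×0.3125 = 0.36133 in². R_n = min(0.6×65×1.9434, 0.6×50×3.2422) + 1.0×65×0.36133 = min(75.793, 97.266) + 23.486 = 99.279 kips. φR_n = 0.75 × 99.279 = 74.5 kips.
Governing: min(160.2, 117.7, 75.6, 63.8, 74.5) = 63.8 kips → net-section rupture.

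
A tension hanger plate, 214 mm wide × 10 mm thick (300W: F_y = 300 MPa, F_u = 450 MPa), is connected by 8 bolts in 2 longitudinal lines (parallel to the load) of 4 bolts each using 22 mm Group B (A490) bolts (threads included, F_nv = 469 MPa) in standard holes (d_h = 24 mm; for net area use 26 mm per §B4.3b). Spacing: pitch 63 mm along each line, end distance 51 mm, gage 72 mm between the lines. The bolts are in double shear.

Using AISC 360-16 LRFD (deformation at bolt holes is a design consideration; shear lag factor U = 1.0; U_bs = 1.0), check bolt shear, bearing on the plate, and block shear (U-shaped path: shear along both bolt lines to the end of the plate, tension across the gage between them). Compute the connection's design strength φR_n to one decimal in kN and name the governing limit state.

Bolt shear: A_b = π(22)²/4 = 380.13 mm². φR_n = 0.75 × 469 × 380.13 × 8 × 2 = 2139.4 kN.
Bearing (10 mm plate, F_u = 450 MPa): end bolts L_c = 51 − 24/2 = 39, R_n = min(1.2×39×10×450, 2.4×22×10×450) = 210.6 kN/bolt; interior L_c = 63 − 24 = 39, R_n = 210.6 kN/bolt. φR_n = 0.75 × (2×210.6 + 6×210.6) = 1263.6 kN.
Block shear: shear path 2×[51+3×63] = 2×240 mm, A_gv = 4800, A_nv = 2×(240 − 3.5×26)×10 = 2980 mm²; tension across gage: (72 − 1×26)×10 = 460 mm². R_n = min(0.6×450×2980, 0.6×300×4800) + 1.0×450×460 = min(804.6, 864) + 207 = 1011.6 kN. φR_n = 0.75 × 1011.6 = 758.7 kN.
Governing: min(2139.4, 1263.6, 758.7) = 758.7 kN → block shear.

758.7 kN (block shear governs)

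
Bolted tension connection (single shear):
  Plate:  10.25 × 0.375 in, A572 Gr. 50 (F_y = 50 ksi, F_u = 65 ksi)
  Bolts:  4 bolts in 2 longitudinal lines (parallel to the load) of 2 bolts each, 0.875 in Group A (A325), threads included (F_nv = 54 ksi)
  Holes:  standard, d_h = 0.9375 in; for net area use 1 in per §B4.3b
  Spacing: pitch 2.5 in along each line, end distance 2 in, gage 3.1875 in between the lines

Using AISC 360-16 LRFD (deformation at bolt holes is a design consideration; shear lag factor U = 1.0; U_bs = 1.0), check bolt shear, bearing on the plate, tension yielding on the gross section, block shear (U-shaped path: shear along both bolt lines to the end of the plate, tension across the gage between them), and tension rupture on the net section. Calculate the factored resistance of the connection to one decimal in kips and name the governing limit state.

Bolt shear: A_b = π(0.875)²/4 = 0.60132 in². φR_n = 0.75 × 54 × 0.60132 × 4 × 1 = 97.4 kips.
Bearing (0.375 in plate, F_u = 65 ksi): end bolts L_c = 2 − 0.9375/2 = 1.53125, R_n = min(1.2×1.53125×0.375×65, 2.4×0.875×0.375×65) = 44.789 kips/bolt; interior L_c = 2.5 − 0.9375 = 1.5625, R_n = 45.703 kips/bolt. φR_n = 0.75 × (2×44.789 + 2×45.703) = 135.7 kips.
Tension yield (gross): A_g = 10.25×0.375 = 3.8438 in². φR_n = 0.90 × 50 × 3.8438 = 173.0 kips.
Block shear: shear path 2×[2+1×2.5] = 2×4.5 in, A_gv = 3.375, A_nv = 2×(4.5 − 1.5×1)×0.375 = 2.25 in²; tension across gage: (3.1875 − 1×1)×0.375 = 0.82031 in². R_n = min(0.6×65×2.25, 0.6×50×3.375) + 1.0×65×0.82031 = min(87.75, 101.25) + 53.32 = 141.07 kips. φR_n = 0.75 × 141.07 = 105.8 kips.
Tension rupture (net): A_n = (10.25 − 2×1)×0.375 = 3.0938 in² (U = 1.0, A_e = A_n). φR_n = 0.75 × 65 × 3.0938 = 150.8 kips.
Governing: min(97.4, 135.7, 173.0, 105.8, 150.8) = 97.4 kips → bolt shear.

97.4 kips (bolt shear governs)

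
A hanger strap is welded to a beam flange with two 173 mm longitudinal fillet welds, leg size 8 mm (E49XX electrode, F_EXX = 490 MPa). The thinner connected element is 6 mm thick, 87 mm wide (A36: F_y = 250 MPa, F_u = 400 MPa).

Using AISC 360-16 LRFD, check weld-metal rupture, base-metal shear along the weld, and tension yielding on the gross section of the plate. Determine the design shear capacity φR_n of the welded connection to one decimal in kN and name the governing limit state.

117.5 kN (gross-section yield governs)

Weld metal: throat = 0.707×8 = 5.656 mm, L = 2×173 = 346 mm. φR_n = 0.75 × 0.6 × 490 × 5.656 × 346 = 431.5 kN.
Base metal shear (6 mm plate): yield φR_n = 1.0×0.6×250×6×346 = 311.4 kN; rupture φR_n = 0.75×0.6×400×6×346 = 373.7 kN; take 311.4 kN (yield).
Tension yield (gross): A_g = 87×6 = 522 mm². φR_n = 0.90 × 250 × 522 = 117.5 kN.
Governing: min(431.5, 311.4, 117.5) = 117.5 kN → gross-section yield.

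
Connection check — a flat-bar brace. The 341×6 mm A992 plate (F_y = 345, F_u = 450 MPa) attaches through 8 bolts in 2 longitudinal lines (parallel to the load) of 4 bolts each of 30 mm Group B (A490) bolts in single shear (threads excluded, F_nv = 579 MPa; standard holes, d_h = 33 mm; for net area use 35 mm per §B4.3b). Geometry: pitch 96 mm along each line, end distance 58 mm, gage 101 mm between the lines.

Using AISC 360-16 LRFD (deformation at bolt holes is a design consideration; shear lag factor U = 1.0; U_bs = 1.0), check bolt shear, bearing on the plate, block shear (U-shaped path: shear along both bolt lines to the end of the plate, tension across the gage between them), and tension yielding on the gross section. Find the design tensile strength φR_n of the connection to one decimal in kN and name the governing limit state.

635.3 kN (gross-section yield governs)

Bolt shear: A_b = π(30)²/4 = 706.86 mm². φR_n = 0.75 × 579 × 706.86 × 8 × 1 = 2455.6 kN.
Bearing (6 mm plate, F_u = 450 MPa): end bolts L_c = 58 − 33/2 = 41.5, R_n = min(1.2×41.5×6×450, 2.4×30×6×450) = 134.46 kN/bolt; interior L_c = 96 − 33 = 63, R_n = 194.4 kN/bolt. φR_n = 0.75 × (2×134.46 + 6×194.4) = 1076.5 kN.
Block shear: shear path 2×[58+3×96] = 2×346 mm, A_gv = 4152, A_nv = 2×(346 − 3.5×35)×6 = 2682 mm²; tension across gage: (101 − 1×35)×6 = 396 mm². R_n = min(0.6×450×2682, 0.6×345×4152) + 1.0×450×396 = min(724.14, 859.46) + 178.2 = 902.34 kN. φR_n = 0.75 × 902.34 = 676.8 kN.
Tension yield (gross): A_g = 341×6 = 2046 mm². φR_n = 0.90 × 345 × 2046 = 635.3 kN.
Governing: min(2455.6, 1076.5, 676.8, 635.3) = 635.3 kN → gross-section yield.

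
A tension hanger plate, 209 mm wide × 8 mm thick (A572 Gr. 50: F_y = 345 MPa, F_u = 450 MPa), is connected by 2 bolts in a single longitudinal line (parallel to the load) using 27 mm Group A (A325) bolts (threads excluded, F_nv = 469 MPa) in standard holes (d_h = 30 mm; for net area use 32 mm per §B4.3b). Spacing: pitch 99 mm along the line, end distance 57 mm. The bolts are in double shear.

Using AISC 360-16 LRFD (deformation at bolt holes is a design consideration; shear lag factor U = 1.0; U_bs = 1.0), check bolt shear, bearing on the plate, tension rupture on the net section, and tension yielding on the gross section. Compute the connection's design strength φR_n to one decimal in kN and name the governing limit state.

Bolt shear: A_b = π(27)²/4 = 572.56 mm². φR_n = 0.75 × 469 × 572.56 × 2 × 2 = 805.6 kN.
Bearing (8 mm plate, F_u = 450 MPa): end bolts L_c = 57 − 30/2 = 42, R_n = min(1.2×42×8×450, 2.4×27×8×450) = 181.44 kN/bolt; interior L_c = 99 − 30 = 69, R_n = 233.28 kN/bolt. φR_n = 0.75 × (1×181.44 + 1×233.28) = 311.0 kN.
Tension rupture (net): A_n = (209 − 1×32)×8 = 1416 mm² (U = 1.0, A_e = A_n). φR_n = 0.75 × 450 × 1416 = 477.9 kN.
Tension yield (gross): A_g = 209×8 = 1672 mm². φR_n = 0.90 × 345 × 1672 = 519.2 kN.
Governing: min(805.6, 311.0, 477.9, 519.2) = 311.0 kN → bearing.

311.0 kN (bearing governs)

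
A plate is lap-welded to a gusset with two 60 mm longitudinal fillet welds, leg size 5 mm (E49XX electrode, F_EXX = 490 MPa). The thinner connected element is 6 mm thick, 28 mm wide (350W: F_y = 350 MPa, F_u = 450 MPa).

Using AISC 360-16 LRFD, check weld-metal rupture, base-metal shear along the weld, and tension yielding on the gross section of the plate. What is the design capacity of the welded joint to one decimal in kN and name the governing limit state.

52.9 kN (gross-section yield governs)

Weld metal: throat = 0.707×5 = 3.535 mm, L = 2×60 = 120 mm. φR_n = 0.75 × 0.6 × 490 × 3.535 × 120 = 93.5 kN.
Base metal shear (6 mm plate): yield φR_n = 1.0×0.6×350×6×120 = 151.2 kN; rupture φR_n = 0.75×0.6×450×6×120 = 145.8 kN; take 145.8 kN (rupture).
Tension yield (gross): A_g = 28×6 = 168 mm². φR_n = 0.90 × 350 × 168 = 52.9 kN.
Governing: min(93.5, 145.8, 52.9) = 52.9 kN → gross-section yield.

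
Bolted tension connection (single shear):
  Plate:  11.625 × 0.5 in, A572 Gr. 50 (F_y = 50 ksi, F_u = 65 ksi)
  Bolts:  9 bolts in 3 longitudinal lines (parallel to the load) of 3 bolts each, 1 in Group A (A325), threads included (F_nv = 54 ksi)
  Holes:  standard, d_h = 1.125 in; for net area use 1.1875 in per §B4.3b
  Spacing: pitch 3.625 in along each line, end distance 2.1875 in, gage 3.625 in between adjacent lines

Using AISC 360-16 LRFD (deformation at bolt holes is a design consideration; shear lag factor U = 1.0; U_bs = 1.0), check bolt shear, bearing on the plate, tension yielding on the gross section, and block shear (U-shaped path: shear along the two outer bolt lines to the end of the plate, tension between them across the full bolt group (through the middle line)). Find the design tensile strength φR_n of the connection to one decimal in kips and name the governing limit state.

Bolt shear: A_b = π(1)²/4 = 0.7854 in². φR_n = 0.75 × 54 × 0.7854 × 9 × 1 = 286.3 kips.
Bearing (0.5 in plate, F_u = 65 ksi): end bolts L_c = 2.1875 − 1.125/2 = 1.625, R_n = min(1.2×1.625×0.5×65, 2.4×1×0.5×65) = 63.375 kips/bolt; interior L_c = 3.625 − 1.125 = 2.5, R_n = 78 kips/bolt. φR_n = 0.75 × (3×63.375 + 6×78) = 493.6 kips.
Tension yield (gross): A_g = 11.625×0.5 = 5.8125 in². φR_n = 0.90 × 50 × 5.8125 = 261.6 kips.
Block shear: shear path 2×[2.1875+2×3.625] = 2×9.4375 in, A_gv = 9.4375, A_nv = 2×(9.4375 − 2.5×1.1875)×0.5 = 6.4688 in²; tension across gage: (7.25 − 2×1.1875)×0.5 = 2.4375 in². R_n = min(0.6×65×6.4688, 0.6×50×9.4375) + 1.0×65×2.4375 = min(252.28, 283.13) + 158.44 = 410.72 kips. φR_n = 0.75 × 410.72 = 308.0 kips.
Governing: min(286.3, 493.6, 261.6, 308.0) = 261.6 kips → gross-section yield.

261.6 kips (gross-section yield governs)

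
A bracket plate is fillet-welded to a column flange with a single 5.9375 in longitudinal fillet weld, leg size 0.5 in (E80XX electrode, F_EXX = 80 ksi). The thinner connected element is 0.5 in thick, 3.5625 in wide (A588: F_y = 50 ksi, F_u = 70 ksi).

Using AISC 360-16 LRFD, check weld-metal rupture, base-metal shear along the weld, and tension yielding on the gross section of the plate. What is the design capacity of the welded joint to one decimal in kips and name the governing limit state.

Weld metal: throat = 0.707×0.5 = 0.3535 in, L = 5.9375 in. φR_n = 0.75 × 0.6 × 80 × 0.3535 × 5.9375 = 75.6 kips.
Base metal shear (0.5 in plate): yield φR_n = 1.0×0.6×50×0.5×5.9375 = 89.1 kips; rupture φR_n = 0.75×0.6×70×0.5×5.9375 = 93.5 kips; take 89.1 kips (yield).
Tension yield (gross): A_g = 3.5625×0.5 = 1.7813 in². φR_n = 0.90 × 50 × 1.7813 = 80.2 kips.
Governing: min(75.6, 89.1, 80.2) = 75.6 kips → weld metal.

75.6 kips (weld metal governs)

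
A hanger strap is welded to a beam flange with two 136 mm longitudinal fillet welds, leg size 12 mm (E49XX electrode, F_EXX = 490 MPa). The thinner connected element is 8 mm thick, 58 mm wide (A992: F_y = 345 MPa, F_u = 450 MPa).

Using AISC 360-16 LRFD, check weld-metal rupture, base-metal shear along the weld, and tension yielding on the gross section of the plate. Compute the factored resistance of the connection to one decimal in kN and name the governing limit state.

Weld metal: throat = 0.707×12 = 8.484 mm, L = 2×136 = 272 mm. φR_n = 0.75 × 0.6 × 490 × 8.484 × 272 = 508.8 kN.
Base metal shear (8 mm plate): yield φR_n = 1.0×0.6×345×8×272 = 450.4 kN; rupture φR_n = 0.75×0.6×450×8×272 = 440.6 kN; take 440.6 kN (rupture).
Tension yield (gross): A_g = 58×8 = 464 mm². φR_n = 0.90 × 345 × 464 = 144.1 kN.
Governing: min(508.8, 440.6, 144.1) = 144.1 kN → gross-section yield.

144.1 kN (gross-section yield governs)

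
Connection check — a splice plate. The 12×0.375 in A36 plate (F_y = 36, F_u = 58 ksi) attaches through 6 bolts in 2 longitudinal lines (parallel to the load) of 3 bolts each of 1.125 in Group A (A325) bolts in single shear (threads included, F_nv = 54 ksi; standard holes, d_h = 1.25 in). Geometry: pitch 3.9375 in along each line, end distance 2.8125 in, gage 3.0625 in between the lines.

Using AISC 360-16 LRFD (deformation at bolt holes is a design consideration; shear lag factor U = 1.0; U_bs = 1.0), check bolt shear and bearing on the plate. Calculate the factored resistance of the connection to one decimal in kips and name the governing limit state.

Bolt shear: A_b = π(1.125)²/4 = 0.99402 in². φR_n = 0.75 × 54 × 0.99402 × 6 × 1 = 241.5 kips.
Bearing (0.375 in plate, F_u = 58 ksi): end bolts L_c = 2.8125 − 1.25/2 = 2.1875, R_n = min(1.2×2.1875×0.375×58, 2.4×1.125×0.375×58) = 57.094 kips/bolt; interior L_c = 3.9375 − 1.25 = 2.6875, R_n = 58.725 kips/bolt. φR_n = 0.75 × (2×57.094 + 4×58.725) = 261.8 kips.
Governing: min(241.5, 261.8) = 241.5 kips → bolt shear.

241.5 kips (bolt shear governs)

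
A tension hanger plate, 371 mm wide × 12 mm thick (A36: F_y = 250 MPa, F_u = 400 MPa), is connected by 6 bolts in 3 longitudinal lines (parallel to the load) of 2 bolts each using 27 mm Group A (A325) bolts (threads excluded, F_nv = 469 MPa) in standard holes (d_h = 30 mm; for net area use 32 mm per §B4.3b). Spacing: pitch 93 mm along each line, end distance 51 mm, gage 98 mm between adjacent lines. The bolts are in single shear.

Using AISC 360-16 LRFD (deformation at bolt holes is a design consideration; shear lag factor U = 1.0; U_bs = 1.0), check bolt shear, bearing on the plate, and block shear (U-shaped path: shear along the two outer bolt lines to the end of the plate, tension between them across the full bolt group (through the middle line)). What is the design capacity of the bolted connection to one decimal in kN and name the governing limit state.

864.0 kN (block shear governs)

Bolt shear: A_b = π(27)²/4 = 572.56 mm². φR_n = 0.75 × 469 × 572.56 × 6 × 1 = 1208.4 kN.
Bearing (12 mm plate, F_u = 400 MPa): end bolts L_c = 51 − 30/2 = 36, R_n = min(1.2×36×12×400, 2.4×27×12×400) = 207.36 kN/bolt; interior L_c = 93 − 30 = 63, R_n = 311.04 kN/bolt. φR_n = 0.75 × (3×207.36 + 3×311.04) = 1166.4 kN.
Block shear: shear path 2×[51+1×93] = 2×144 mm, A_gv = 3456, A_nv = 2×(144 − 1.5×32)×12 = 2304 mm²; tension across gage: (196 − 2×32)×12 = 1584 mm². R_n = min(0.6×400×2304, 0.6×250×3456) + 1.0×400×1584 = min(552.96, 518.4) + 633.6 = 1152 kN. φR_n = 0.75 × 1152 = 864.0 kN.
Governing: min(1208.4, 1166.4, 864.0) = 864.0 kN → block shear.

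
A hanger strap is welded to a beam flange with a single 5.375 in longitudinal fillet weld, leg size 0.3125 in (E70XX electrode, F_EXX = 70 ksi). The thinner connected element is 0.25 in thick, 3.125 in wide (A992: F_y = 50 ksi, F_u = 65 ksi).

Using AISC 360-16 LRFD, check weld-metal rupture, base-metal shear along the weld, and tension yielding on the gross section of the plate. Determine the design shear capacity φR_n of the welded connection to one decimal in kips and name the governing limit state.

35.2 kips (gross-section yield governs)

Weld metal: throat = 0.707×0.3125 = 0.22094 in, L = 5.375 in. φR_n = 0.75 × 0.6 × 70 × 0.22094 × 5.375 = 37.4 kips.
Base metal shear (0.25 in plate): yield φR_n = 1.0×0.6×50×0.25×5.375 = 40.3 kips; rupture φR_n = 0.75×0.6×65×0.25×5.375 = 39.3 kips; take 39.3 kips (rupture).
Tension yield (gross): A_g = 3.125×0.25 = 0.78125 in². φR_n = 0.90 × 50 × 0.78125 = 35.2 kips.
Governing: min(37.4, 39.3, 35.2) = 35.2 kips → gross-section yield.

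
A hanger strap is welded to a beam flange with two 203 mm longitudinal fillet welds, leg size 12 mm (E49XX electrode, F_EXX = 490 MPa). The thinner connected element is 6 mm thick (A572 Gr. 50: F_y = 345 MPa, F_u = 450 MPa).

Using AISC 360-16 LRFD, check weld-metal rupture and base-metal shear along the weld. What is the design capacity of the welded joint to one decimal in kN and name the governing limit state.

Weld metal: throat = 0.707×12 = 8.484 mm, L = 2×203 = 406 mm. φR_n = 0.75 × 0.6 × 490 × 8.484 × 406 = 759.5 kN.
Base metal shear (6 mm plate): yield φR_n = 1.0×0.6×345×6×406 = 504.3 kN; rupture φR_n = 0.75×0.6×450×6×406 = 493.3 kN; take 493.3 kN (rupture).
Governing: min(759.5, 493.3) = 493.3 kN → base-metal shear.

493.3 kN (base-metal shear governs)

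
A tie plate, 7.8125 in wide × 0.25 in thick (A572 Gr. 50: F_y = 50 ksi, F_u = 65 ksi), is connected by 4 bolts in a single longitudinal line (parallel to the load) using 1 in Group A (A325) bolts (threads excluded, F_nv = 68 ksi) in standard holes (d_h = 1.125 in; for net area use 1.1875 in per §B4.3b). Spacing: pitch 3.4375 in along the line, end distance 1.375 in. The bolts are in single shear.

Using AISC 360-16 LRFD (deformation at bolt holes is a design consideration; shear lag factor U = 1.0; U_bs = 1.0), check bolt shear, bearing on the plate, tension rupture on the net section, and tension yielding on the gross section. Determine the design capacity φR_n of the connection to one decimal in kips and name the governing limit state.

80.7 kips (net-section rupture governs)

Bolt shear: A_b = π(1)²/4 = 0.7854 in². φR_n = 0.75 × 68 × 0.7854 × 4 × 1 = 160.2 kips.
Bearing (0.25 in plate, F_u = 65 ksi): end bolts L_c = 1.375 − 1.125/2 = 0.8125, R_n = min(1.2×0.8125×0.25×65, 2.4×1×0.25×65) = 15.844 kips/bolt; interior L_c = 3.4375 − 1.125 = 2.3125, R_n = 39 kips/bolt. φR_n = 0.75 × (1×15.844 + 3×39) = 99.6 kips.
Tension rupture (net): A_n = (7.8125 − 1×1.1875)×0.25 = 1.6563 in² (U = 1.0, A_e = A_n). φR_n = 0.75 × 65 × 1.6563 = 80.7 kips.
Tension yield (gross): A_g = 7.8125×0.25 = 1.9531 in². φR_n = 0.90 × 50 × 1.9531 = 87.9 kips.
Governing: min(160.2, 99.6, 80.7, 87.9) = 80.7 kips → net-section rupture.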